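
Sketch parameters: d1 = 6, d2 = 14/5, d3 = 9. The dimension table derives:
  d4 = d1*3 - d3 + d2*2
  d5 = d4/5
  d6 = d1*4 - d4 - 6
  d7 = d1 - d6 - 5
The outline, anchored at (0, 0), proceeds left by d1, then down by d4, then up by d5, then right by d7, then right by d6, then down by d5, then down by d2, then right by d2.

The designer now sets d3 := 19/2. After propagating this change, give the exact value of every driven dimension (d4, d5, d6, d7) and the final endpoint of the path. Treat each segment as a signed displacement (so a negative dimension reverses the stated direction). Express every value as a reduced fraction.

d4 = 141/10
d5 = 141/50
d6 = 39/10
d7 = -29/10
endpoint = (-11/5, -169/10)

Apply edit: d3 := 19/2
  d4 = d1*3 - d3 + d2*2 = 141/10
  d5 = d4/5 = 141/50
  d6 = d1*4 - d4 - 6 = 39/10
  d7 = d1 - d6 - 5 = -29/10
Walk from origin (0, 0):
  seg 1: left by d1 = 6 → (-6, 0)
  seg 2: down by d4 = 141/10 → (-6, -141/10)
  seg 3: up by d5 = 141/50 → (-6, -282/25)
  seg 4: right by d7 = -29/10 → (-89/10, -282/25)
  seg 5: right by d6 = 39/10 → (-5, -282/25)
  seg 6: down by d5 = 141/50 → (-5, -141/10)
  seg 7: down by d2 = 14/5 → (-5, -169/10)
  seg 8: right by d2 = 14/5 → (-11/5, -169/10)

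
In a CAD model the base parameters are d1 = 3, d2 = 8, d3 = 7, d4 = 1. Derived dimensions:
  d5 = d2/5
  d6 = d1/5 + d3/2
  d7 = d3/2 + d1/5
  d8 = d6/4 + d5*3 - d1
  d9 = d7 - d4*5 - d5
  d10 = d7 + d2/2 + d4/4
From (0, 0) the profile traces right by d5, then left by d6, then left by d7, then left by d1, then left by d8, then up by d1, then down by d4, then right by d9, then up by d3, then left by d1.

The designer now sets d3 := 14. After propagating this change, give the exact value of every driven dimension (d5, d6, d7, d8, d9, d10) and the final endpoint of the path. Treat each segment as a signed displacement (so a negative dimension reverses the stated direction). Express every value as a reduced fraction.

d5 = 8/5
d6 = 38/5
d7 = 38/5
d8 = 37/10
d9 = 1
d10 = 237/20
endpoint = (-223/10, 16)

Apply edit: d3 := 14
  d5 = d2/5 = 8/5
  d6 = d1/5 + d3/2 = 38/5
  d7 = d3/2 + d1/5 = 38/5
  d8 = d6/4 + d5*3 - d1 = 37/10
  d9 = d7 - d4*5 - d5 = 1
  d10 = d7 + d2/2 + d4/4 = 237/20
Walk from origin (0, 0):
  seg 1: right by d5 = 8/5 → (8/5, 0)
  seg 2: left by d6 = 38/5 → (-6, 0)
  seg 3: left by d7 = 38/5 → (-68/5, 0)
  seg 4: left by d1 = 3 → (-83/5, 0)
  seg 5: left by d8 = 37/10 → (-203/10, 0)
  seg 6: up by d1 = 3 → (-203/10, 3)
  seg 7: down by d4 = 1 → (-203/10, 2)
  seg 8: right by d9 = 1 → (-193/10, 2)
  seg 9: up by d3 = 14 → (-193/10, 16)
  seg 10: left by d1 = 3 → (-223/10, 16)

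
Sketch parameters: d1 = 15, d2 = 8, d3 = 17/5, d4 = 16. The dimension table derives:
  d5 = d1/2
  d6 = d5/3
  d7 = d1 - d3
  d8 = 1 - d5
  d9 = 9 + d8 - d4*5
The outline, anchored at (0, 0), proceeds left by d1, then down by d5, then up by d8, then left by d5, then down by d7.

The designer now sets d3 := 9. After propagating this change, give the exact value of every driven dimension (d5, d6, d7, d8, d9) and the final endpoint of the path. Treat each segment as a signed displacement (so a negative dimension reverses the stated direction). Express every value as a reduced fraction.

Apply edit: d3 := 9
  d5 = d1/2 = 15/2
  d6 = d5/3 = 5/2
  d7 = d1 - d3 = 6
  d8 = 1 - d5 = -13/2
  d9 = 9 + d8 - d4*5 = -155/2
Walk from origin (0, 0):
  seg 1: left by d1 = 15 → (-15, 0)
  seg 2: down by d5 = 15/2 → (-15, -15/2)
  seg 3: up by d8 = -13/2 → (-15, -14)
  seg 4: left by d5 = 15/2 → (-45/2, -14)
  seg 5: down by d7 = 6 → (-45/2, -20)

d5 = 15/2
d6 = 5/2
d7 = 6
d8 = -13/2
d9 = -155/2
endpoint = (-45/2, -20)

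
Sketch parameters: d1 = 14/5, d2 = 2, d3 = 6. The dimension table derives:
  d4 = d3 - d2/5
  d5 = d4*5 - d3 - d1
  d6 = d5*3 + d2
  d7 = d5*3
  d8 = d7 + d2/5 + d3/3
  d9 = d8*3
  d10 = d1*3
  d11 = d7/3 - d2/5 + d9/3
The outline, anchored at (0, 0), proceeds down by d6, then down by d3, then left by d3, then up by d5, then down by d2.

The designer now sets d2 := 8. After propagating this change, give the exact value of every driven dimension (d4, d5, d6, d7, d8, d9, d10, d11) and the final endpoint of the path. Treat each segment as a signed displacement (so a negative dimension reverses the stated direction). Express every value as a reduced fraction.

d4 = 22/5
d5 = 66/5
d6 = 238/5
d7 = 198/5
d8 = 216/5
d9 = 648/5
d10 = 42/5
d11 = 274/5
endpoint = (-6, -242/5)

Apply edit: d2 := 8
  d4 = d3 - d2/5 = 22/5
  d5 = d4*5 - d3 - d1 = 66/5
  d6 = d5*3 + d2 = 238/5
  d7 = d5*3 = 198/5
  d8 = d7 + d2/5 + d3/3 = 216/5
  d9 = d8*3 = 648/5
  d10 = d1*3 = 42/5
  d11 = d7/3 - d2/5 + d9/3 = 274/5
Walk from origin (0, 0):
  seg 1: down by d6 = 238/5 → (0, -238/5)
  seg 2: down by d3 = 6 → (0, -268/5)
  seg 3: left by d3 = 6 → (-6, -268/5)
  seg 4: up by d5 = 66/5 → (-6, -202/5)
  seg 5: down by d2 = 8 → (-6, -242/5)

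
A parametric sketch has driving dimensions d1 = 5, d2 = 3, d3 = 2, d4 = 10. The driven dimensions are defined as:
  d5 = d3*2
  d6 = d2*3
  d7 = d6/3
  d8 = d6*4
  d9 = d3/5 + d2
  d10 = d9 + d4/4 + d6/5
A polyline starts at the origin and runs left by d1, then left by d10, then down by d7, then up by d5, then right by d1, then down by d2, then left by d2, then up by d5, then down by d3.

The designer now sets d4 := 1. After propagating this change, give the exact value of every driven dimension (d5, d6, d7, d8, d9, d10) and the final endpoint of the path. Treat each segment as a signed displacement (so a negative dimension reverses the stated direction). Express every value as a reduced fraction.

d5 = 4
d6 = 9
d7 = 3
d8 = 36
d9 = 17/5
d10 = 109/20
endpoint = (-169/20, 0)

Apply edit: d4 := 1
  d5 = d3*2 = 4
  d6 = d2*3 = 9
  d7 = d6/3 = 3
  d8 = d6*4 = 36
  d9 = d3/5 + d2 = 17/5
  d10 = d9 + d4/4 + d6/5 = 109/20
Walk from origin (0, 0):
  seg 1: left by d1 = 5 → (-5, 0)
  seg 2: left by d10 = 109/20 → (-209/20, 0)
  seg 3: down by d7 = 3 → (-209/20, -3)
  seg 4: up by d5 = 4 → (-209/20, 1)
  seg 5: right by d1 = 5 → (-109/20, 1)
  seg 6: down by d2 = 3 → (-109/20, -2)
  seg 7: left by d2 = 3 → (-169/20, -2)
  seg 8: up by d5 = 4 → (-169/20, 2)
  seg 9: down by d3 = 2 → (-169/20, 0)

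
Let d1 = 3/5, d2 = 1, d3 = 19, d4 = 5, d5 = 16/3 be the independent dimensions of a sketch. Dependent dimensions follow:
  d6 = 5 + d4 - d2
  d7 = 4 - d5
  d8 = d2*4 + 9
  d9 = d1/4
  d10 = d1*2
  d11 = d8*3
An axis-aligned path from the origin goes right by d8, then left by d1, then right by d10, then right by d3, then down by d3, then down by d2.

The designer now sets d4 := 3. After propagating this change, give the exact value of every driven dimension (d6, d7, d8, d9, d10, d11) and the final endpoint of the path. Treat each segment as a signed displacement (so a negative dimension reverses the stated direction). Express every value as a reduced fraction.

d6 = 7
d7 = -4/3
d8 = 13
d9 = 3/20
d10 = 6/5
d11 = 39
endpoint = (163/5, -20)

Apply edit: d4 := 3
  d6 = 5 + d4 - d2 = 7
  d7 = 4 - d5 = -4/3
  d8 = d2*4 + 9 = 13
  d9 = d1/4 = 3/20
  d10 = d1*2 = 6/5
  d11 = d8*3 = 39
Walk from origin (0, 0):
  seg 1: right by d8 = 13 → (13, 0)
  seg 2: left by d1 = 3/5 → (62/5, 0)
  seg 3: right by d10 = 6/5 → (68/5, 0)
  seg 4: right by d3 = 19 → (163/5, 0)
  seg 5: down by d3 = 19 → (163/5, -19)
  seg 6: down by d2 = 1 → (163/5, -20)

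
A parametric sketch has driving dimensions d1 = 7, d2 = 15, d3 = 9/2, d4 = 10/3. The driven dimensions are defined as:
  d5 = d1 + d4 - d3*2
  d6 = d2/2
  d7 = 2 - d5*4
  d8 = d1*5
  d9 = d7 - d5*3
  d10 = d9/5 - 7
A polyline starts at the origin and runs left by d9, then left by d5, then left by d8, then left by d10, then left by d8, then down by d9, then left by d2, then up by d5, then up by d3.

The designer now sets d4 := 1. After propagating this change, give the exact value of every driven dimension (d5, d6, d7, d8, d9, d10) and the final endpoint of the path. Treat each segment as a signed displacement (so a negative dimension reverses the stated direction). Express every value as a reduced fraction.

Apply edit: d4 := 1
  d5 = d1 + d4 - d3*2 = -1
  d6 = d2/2 = 15/2
  d7 = 2 - d5*4 = 6
  d8 = d1*5 = 35
  d9 = d7 - d5*3 = 9
  d10 = d9/5 - 7 = -26/5
Walk from origin (0, 0):
  seg 1: left by d9 = 9 → (-9, 0)
  seg 2: left by d5 = -1 → (-8, 0)
  seg 3: left by d8 = 35 → (-43, 0)
  seg 4: left by d10 = -26/5 → (-189/5, 0)
  seg 5: left by d8 = 35 → (-364/5, 0)
  seg 6: down by d9 = 9 → (-364/5, -9)
  seg 7: left by d2 = 15 → (-439/5, -9)
  seg 8: up by d5 = -1 → (-439/5, -10)
  seg 9: up by d3 = 9/2 → (-439/5, -11/2)

d5 = -1
d6 = 15/2
d7 = 6
d8 = 35
d9 = 9
d10 = -26/5
endpoint = (-439/5, -11/2)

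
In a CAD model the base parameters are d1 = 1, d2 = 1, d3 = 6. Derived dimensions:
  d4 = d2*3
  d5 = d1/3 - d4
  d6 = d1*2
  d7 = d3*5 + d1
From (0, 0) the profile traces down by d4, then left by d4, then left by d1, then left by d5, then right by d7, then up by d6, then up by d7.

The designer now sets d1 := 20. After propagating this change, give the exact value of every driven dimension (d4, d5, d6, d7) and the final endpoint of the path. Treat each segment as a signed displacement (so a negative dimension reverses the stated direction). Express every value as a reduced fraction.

Apply edit: d1 := 20
  d4 = d2*3 = 3
  d5 = d1/3 - d4 = 11/3
  d6 = d1*2 = 40
  d7 = d3*5 + d1 = 50
Walk from origin (0, 0):
  seg 1: down by d4 = 3 → (0, -3)
  seg 2: left by d4 = 3 → (-3, -3)
  seg 3: left by d1 = 20 → (-23, -3)
  seg 4: left by d5 = 11/3 → (-80/3, -3)
  seg 5: right by d7 = 50 → (70/3, -3)
  seg 6: up by d6 = 40 → (70/3, 37)
  seg 7: up by d7 = 50 → (70/3, 87)

d4 = 3
d5 = 11/3
d6 = 40
d7 = 50
endpoint = (70/3, 87)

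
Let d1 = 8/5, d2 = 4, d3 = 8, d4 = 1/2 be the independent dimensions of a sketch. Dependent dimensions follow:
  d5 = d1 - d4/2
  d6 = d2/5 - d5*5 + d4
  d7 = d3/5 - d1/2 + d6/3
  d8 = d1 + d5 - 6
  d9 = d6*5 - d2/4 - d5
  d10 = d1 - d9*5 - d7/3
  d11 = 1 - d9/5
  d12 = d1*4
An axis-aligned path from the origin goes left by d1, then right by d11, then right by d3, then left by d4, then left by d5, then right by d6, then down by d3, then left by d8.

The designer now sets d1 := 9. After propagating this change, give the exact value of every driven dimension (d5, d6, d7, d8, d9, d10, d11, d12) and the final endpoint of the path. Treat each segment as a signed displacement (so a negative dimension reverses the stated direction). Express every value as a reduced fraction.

d5 = 35/4
d6 = -849/20
d7 = -341/20
d8 = 47/4
d9 = -222
d10 = 67481/60
d11 = 227/5
d12 = 36
endpoint = (-381/20, -8)

Apply edit: d1 := 9
  d5 = d1 - d4/2 = 35/4
  d6 = d2/5 - d5*5 + d4 = -849/20
  d7 = d3/5 - d1/2 + d6/3 = -341/20
  d8 = d1 + d5 - 6 = 47/4
  d9 = d6*5 - d2/4 - d5 = -222
  d10 = d1 - d9*5 - d7/3 = 67481/60
  d11 = 1 - d9/5 = 227/5
  d12 = d1*4 = 36
Walk from origin (0, 0):
  seg 1: left by d1 = 9 → (-9, 0)
  seg 2: right by d11 = 227/5 → (182/5, 0)
  seg 3: right by d3 = 8 → (222/5, 0)
  seg 4: left by d4 = 1/2 → (439/10, 0)
  seg 5: left by d5 = 35/4 → (703/20, 0)
  seg 6: right by d6 = -849/20 → (-73/10, 0)
  seg 7: down by d3 = 8 → (-73/10, -8)
  seg 8: left by d8 = 47/4 → (-381/20, -8)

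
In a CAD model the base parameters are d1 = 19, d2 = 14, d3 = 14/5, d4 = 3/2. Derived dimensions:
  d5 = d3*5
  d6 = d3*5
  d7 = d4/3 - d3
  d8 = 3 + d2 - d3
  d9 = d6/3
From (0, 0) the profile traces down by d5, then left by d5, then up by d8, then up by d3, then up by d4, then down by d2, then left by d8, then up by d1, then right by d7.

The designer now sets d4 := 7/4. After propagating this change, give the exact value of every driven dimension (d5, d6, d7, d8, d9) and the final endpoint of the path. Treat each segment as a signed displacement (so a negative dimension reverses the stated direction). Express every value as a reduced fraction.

Apply edit: d4 := 7/4
  d5 = d3*5 = 14
  d6 = d3*5 = 14
  d7 = d4/3 - d3 = -133/60
  d8 = 3 + d2 - d3 = 71/5
  d9 = d6/3 = 14/3
Walk from origin (0, 0):
  seg 1: down by d5 = 14 → (0, -14)
  seg 2: left by d5 = 14 → (-14, -14)
  seg 3: up by d8 = 71/5 → (-14, 1/5)
  seg 4: up by d3 = 14/5 → (-14, 3)
  seg 5: up by d4 = 7/4 → (-14, 19/4)
  seg 6: down by d2 = 14 → (-14, -37/4)
  seg 7: left by d8 = 71/5 → (-141/5, -37/4)
  seg 8: up by d1 = 19 → (-141/5, 39/4)
  seg 9: right by d7 = -133/60 → (-365/12, 39/4)

d5 = 14
d6 = 14
d7 = -133/60
d8 = 71/5
d9 = 14/3
endpoint = (-365/12, 39/4)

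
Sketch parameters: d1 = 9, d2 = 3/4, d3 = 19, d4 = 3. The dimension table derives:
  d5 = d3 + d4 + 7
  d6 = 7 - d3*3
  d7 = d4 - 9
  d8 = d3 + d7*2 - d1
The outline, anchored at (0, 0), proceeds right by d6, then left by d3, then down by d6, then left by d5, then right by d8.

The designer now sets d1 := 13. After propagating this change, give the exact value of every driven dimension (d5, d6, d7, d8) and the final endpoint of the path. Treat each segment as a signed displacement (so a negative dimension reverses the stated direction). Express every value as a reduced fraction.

Apply edit: d1 := 13
  d5 = d3 + d4 + 7 = 29
  d6 = 7 - d3*3 = -50
  d7 = d4 - 9 = -6
  d8 = d3 + d7*2 - d1 = -6
Walk from origin (0, 0):
  seg 1: right by d6 = -50 → (-50, 0)
  seg 2: left by d3 = 19 → (-69, 0)
  seg 3: down by d6 = -50 → (-69, 50)
  seg 4: left by d5 = 29 → (-98, 50)
  seg 5: right by d8 = -6 → (-104, 50)

d5 = 29
d6 = -50
d7 = -6
d8 = -6
endpoint = (-104, 50)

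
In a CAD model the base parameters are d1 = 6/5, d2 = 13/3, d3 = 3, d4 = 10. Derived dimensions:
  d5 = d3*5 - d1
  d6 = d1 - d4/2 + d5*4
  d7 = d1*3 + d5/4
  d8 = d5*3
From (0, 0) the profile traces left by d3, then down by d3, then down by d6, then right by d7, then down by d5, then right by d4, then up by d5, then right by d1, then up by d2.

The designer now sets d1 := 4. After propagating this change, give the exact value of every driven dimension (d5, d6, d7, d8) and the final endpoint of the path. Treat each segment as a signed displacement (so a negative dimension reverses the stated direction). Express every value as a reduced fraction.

Apply edit: d1 := 4
  d5 = d3*5 - d1 = 11
  d6 = d1 - d4/2 + d5*4 = 43
  d7 = d1*3 + d5/4 = 59/4
  d8 = d5*3 = 33
Walk from origin (0, 0):
  seg 1: left by d3 = 3 → (-3, 0)
  seg 2: down by d3 = 3 → (-3, -3)
  seg 3: down by d6 = 43 → (-3, -46)
  seg 4: right by d7 = 59/4 → (47/4, -46)
  seg 5: down by d5 = 11 → (47/4, -57)
  seg 6: right by d4 = 10 → (87/4, -57)
  seg 7: up by d5 = 11 → (87/4, -46)
  seg 8: right by d1 = 4 → (103/4, -46)
  seg 9: up by d2 = 13/3 → (103/4, -125/3)

d5 = 11
d6 = 43
d7 = 59/4
d8 = 33
endpoint = (103/4, -125/3)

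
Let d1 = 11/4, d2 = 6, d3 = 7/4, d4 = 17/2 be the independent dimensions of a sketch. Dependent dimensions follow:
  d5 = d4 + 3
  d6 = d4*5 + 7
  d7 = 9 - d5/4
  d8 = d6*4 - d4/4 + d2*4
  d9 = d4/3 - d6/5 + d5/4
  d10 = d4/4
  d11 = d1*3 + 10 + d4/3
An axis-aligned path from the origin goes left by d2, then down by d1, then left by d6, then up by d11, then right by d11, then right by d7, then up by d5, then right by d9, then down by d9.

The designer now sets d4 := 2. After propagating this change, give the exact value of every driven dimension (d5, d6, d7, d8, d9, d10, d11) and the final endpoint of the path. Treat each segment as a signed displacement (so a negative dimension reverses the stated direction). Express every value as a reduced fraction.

Apply edit: d4 := 2
  d5 = d4 + 3 = 5
  d6 = d4*5 + 7 = 17
  d7 = 9 - d5/4 = 31/4
  d8 = d6*4 - d4/4 + d2*4 = 183/2
  d9 = d4/3 - d6/5 + d5/4 = -89/60
  d10 = d4/4 = 1/2
  d11 = d1*3 + 10 + d4/3 = 227/12
Walk from origin (0, 0):
  seg 1: left by d2 = 6 → (-6, 0)
  seg 2: down by d1 = 11/4 → (-6, -11/4)
  seg 3: left by d6 = 17 → (-23, -11/4)
  seg 4: up by d11 = 227/12 → (-23, 97/6)
  seg 5: right by d11 = 227/12 → (-49/12, 97/6)
  seg 6: right by d7 = 31/4 → (11/3, 97/6)
  seg 7: up by d5 = 5 → (11/3, 127/6)
  seg 8: right by d9 = -89/60 → (131/60, 127/6)
  seg 9: down by d9 = -89/60 → (131/60, 453/20)

d5 = 5
d6 = 17
d7 = 31/4
d8 = 183/2
d9 = -89/60
d10 = 1/2
d11 = 227/12
endpoint = (131/60, 453/20)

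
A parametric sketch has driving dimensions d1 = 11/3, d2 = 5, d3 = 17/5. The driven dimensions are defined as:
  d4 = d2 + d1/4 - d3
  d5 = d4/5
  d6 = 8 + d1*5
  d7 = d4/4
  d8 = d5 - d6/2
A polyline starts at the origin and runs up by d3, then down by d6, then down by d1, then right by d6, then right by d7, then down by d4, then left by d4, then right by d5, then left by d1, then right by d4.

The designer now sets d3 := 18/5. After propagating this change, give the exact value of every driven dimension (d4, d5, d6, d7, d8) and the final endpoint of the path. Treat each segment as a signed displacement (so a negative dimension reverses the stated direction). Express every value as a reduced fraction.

Apply edit: d3 := 18/5
  d4 = d2 + d1/4 - d3 = 139/60
  d5 = d4/5 = 139/300
  d6 = 8 + d1*5 = 79/3
  d7 = d4/4 = 139/240
  d8 = d5 - d6/2 = -3811/300
Walk from origin (0, 0):
  seg 1: up by d3 = 18/5 → (0, 18/5)
  seg 2: down by d6 = 79/3 → (0, -341/15)
  seg 3: down by d1 = 11/3 → (0, -132/5)
  seg 4: right by d6 = 79/3 → (79/3, -132/5)
  seg 5: right by d7 = 139/240 → (2153/80, -132/5)
  seg 6: down by d4 = 139/60 → (2153/80, -1723/60)
  seg 7: left by d4 = 139/60 → (5903/240, -1723/60)
  seg 8: right by d5 = 139/300 → (30071/1200, -1723/60)
  seg 9: left by d1 = 11/3 → (8557/400, -1723/60)
  seg 10: right by d4 = 139/60 → (28451/1200, -1723/60)

d4 = 139/60
d5 = 139/300
d6 = 79/3
d7 = 139/240
d8 = -3811/300
endpoint = (28451/1200, -1723/60)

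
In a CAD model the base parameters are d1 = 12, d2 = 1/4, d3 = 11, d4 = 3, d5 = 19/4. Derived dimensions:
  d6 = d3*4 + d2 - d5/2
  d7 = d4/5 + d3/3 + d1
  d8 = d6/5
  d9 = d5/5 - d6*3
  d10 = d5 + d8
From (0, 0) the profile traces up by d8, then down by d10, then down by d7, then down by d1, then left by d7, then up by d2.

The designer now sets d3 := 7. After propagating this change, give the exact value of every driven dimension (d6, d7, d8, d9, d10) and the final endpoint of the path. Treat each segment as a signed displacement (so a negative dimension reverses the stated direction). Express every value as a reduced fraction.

Apply edit: d3 := 7
  d6 = d3*4 + d2 - d5/2 = 207/8
  d7 = d4/5 + d3/3 + d1 = 224/15
  d8 = d6/5 = 207/40
  d9 = d5/5 - d6*3 = -3067/40
  d10 = d5 + d8 = 397/40
Walk from origin (0, 0):
  seg 1: up by d8 = 207/40 → (0, 207/40)
  seg 2: down by d10 = 397/40 → (0, -19/4)
  seg 3: down by d7 = 224/15 → (0, -1181/60)
  seg 4: down by d1 = 12 → (0, -1901/60)
  seg 5: left by d7 = 224/15 → (-224/15, -1901/60)
  seg 6: up by d2 = 1/4 → (-224/15, -943/30)

d6 = 207/8
d7 = 224/15
d8 = 207/40
d9 = -3067/40
d10 = 397/40
endpoint = (-224/15, -943/30)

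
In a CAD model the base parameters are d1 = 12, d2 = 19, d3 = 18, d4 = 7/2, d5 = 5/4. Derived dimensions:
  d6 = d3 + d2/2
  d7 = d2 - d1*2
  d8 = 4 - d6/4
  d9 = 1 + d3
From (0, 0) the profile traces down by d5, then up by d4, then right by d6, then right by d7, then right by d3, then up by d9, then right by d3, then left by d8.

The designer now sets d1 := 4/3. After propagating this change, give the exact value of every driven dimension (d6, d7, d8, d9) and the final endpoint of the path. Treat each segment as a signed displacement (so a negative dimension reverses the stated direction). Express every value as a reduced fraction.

Apply edit: d1 := 4/3
  d6 = d3 + d2/2 = 55/2
  d7 = d2 - d1*2 = 49/3
  d8 = 4 - d6/4 = -23/8
  d9 = 1 + d3 = 19
Walk from origin (0, 0):
  seg 1: down by d5 = 5/4 → (0, -5/4)
  seg 2: up by d4 = 7/2 → (0, 9/4)
  seg 3: right by d6 = 55/2 → (55/2, 9/4)
  seg 4: right by d7 = 49/3 → (263/6, 9/4)
  seg 5: right by d3 = 18 → (371/6, 9/4)
  seg 6: up by d9 = 19 → (371/6, 85/4)
  seg 7: right by d3 = 18 → (479/6, 85/4)
  seg 8: left by d8 = -23/8 → (1985/24, 85/4)

d6 = 55/2
d7 = 49/3
d8 = -23/8
d9 = 19
endpoint = (1985/24, 85/4)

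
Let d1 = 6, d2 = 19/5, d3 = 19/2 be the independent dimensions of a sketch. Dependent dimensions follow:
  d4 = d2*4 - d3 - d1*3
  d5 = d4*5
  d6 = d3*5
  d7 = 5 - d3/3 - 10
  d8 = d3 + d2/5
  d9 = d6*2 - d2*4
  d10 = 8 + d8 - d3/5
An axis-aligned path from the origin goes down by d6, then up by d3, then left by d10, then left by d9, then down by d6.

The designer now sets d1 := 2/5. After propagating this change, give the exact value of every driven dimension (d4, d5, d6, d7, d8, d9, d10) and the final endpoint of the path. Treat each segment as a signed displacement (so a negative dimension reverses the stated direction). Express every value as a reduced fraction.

Apply edit: d1 := 2/5
  d4 = d2*4 - d3 - d1*3 = 9/2
  d5 = d4*5 = 45/2
  d6 = d3*5 = 95/2
  d7 = 5 - d3/3 - 10 = -49/6
  d8 = d3 + d2/5 = 513/50
  d9 = d6*2 - d2*4 = 399/5
  d10 = 8 + d8 - d3/5 = 409/25
Walk from origin (0, 0):
  seg 1: down by d6 = 95/2 → (0, -95/2)
  seg 2: up by d3 = 19/2 → (0, -38)
  seg 3: left by d10 = 409/25 → (-409/25, -38)
  seg 4: left by d9 = 399/5 → (-2404/25, -38)
  seg 5: down by d6 = 95/2 → (-2404/25, -171/2)

d4 = 9/2
d5 = 45/2
d6 = 95/2
d7 = -49/6
d8 = 513/50
d9 = 399/5
d10 = 409/25
endpoint = (-2404/25, -171/2)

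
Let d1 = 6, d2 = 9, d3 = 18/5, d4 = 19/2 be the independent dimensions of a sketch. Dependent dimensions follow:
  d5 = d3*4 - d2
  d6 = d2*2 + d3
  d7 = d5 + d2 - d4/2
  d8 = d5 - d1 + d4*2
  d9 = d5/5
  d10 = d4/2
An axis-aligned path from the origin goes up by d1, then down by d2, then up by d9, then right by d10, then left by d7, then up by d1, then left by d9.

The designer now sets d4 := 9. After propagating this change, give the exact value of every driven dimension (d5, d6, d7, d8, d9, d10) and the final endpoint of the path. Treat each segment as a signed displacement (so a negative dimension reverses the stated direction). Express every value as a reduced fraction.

Apply edit: d4 := 9
  d5 = d3*4 - d2 = 27/5
  d6 = d2*2 + d3 = 108/5
  d7 = d5 + d2 - d4/2 = 99/10
  d8 = d5 - d1 + d4*2 = 87/5
  d9 = d5/5 = 27/25
  d10 = d4/2 = 9/2
Walk from origin (0, 0):
  seg 1: up by d1 = 6 → (0, 6)
  seg 2: down by d2 = 9 → (0, -3)
  seg 3: up by d9 = 27/25 → (0, -48/25)
  seg 4: right by d10 = 9/2 → (9/2, -48/25)
  seg 5: left by d7 = 99/10 → (-27/5, -48/25)
  seg 6: up by d1 = 6 → (-27/5, 102/25)
  seg 7: left by d9 = 27/25 → (-162/25, 102/25)

d5 = 27/5
d6 = 108/5
d7 = 99/10
d8 = 87/5
d9 = 27/25
d10 = 9/2
endpoint = (-162/25, 102/25)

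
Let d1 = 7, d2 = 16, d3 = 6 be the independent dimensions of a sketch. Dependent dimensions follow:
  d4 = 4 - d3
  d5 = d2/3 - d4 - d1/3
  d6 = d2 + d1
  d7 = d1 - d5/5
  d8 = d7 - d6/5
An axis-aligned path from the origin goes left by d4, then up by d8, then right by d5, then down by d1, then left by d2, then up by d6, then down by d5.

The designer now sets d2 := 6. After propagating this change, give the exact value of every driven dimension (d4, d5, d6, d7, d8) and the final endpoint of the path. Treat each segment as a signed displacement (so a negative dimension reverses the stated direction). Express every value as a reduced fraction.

Apply edit: d2 := 6
  d4 = 4 - d3 = -2
  d5 = d2/3 - d4 - d1/3 = 5/3
  d6 = d2 + d1 = 13
  d7 = d1 - d5/5 = 20/3
  d8 = d7 - d6/5 = 61/15
Walk from origin (0, 0):
  seg 1: left by d4 = -2 → (2, 0)
  seg 2: up by d8 = 61/15 → (2, 61/15)
  seg 3: right by d5 = 5/3 → (11/3, 61/15)
  seg 4: down by d1 = 7 → (11/3, -44/15)
  seg 5: left by d2 = 6 → (-7/3, -44/15)
  seg 6: up by d6 = 13 → (-7/3, 151/15)
  seg 7: down by d5 = 5/3 → (-7/3, 42/5)

d4 = -2
d5 = 5/3
d6 = 13
d7 = 20/3
d8 = 61/15
endpoint = (-7/3, 42/5)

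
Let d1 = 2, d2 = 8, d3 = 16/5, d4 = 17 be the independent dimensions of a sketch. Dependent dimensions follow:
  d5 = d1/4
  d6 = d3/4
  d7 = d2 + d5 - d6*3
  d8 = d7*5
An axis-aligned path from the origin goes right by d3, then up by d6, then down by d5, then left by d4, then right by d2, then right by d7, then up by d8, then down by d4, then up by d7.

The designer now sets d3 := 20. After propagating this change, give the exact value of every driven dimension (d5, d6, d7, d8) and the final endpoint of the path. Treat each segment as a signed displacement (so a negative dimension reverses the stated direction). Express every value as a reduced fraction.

d5 = 1/2
d6 = 5
d7 = -13/2
d8 = -65/2
endpoint = (9/2, -103/2)

Apply edit: d3 := 20
  d5 = d1/4 = 1/2
  d6 = d3/4 = 5
  d7 = d2 + d5 - d6*3 = -13/2
  d8 = d7*5 = -65/2
Walk from origin (0, 0):
  seg 1: right by d3 = 20 → (20, 0)
  seg 2: up by d6 = 5 → (20, 5)
  seg 3: down by d5 = 1/2 → (20, 9/2)
  seg 4: left by d4 = 17 → (3, 9/2)
  seg 5: right by d2 = 8 → (11, 9/2)
  seg 6: right by d7 = -13/2 → (9/2, 9/2)
  seg 7: up by d8 = -65/2 → (9/2, -28)
  seg 8: down by d4 = 17 → (9/2, -45)
  seg 9: up by d7 = -13/2 → (9/2, -103/2)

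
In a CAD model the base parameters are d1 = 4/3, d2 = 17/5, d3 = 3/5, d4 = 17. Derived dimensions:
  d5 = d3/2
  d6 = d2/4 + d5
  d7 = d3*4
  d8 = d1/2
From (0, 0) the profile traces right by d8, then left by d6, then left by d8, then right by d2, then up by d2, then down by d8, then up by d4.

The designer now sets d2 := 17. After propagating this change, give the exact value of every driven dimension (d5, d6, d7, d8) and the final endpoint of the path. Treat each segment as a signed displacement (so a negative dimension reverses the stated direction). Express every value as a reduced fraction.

d5 = 3/10
d6 = 91/20
d7 = 12/5
d8 = 2/3
endpoint = (249/20, 100/3)

Apply edit: d2 := 17
  d5 = d3/2 = 3/10
  d6 = d2/4 + d5 = 91/20
  d7 = d3*4 = 12/5
  d8 = d1/2 = 2/3
Walk from origin (0, 0):
  seg 1: right by d8 = 2/3 → (2/3, 0)
  seg 2: left by d6 = 91/20 → (-233/60, 0)
  seg 3: left by d8 = 2/3 → (-91/20, 0)
  seg 4: right by d2 = 17 → (249/20, 0)
  seg 5: up by d2 = 17 → (249/20, 17)
  seg 6: down by d8 = 2/3 → (249/20, 49/3)
  seg 7: up by d4 = 17 → (249/20, 100/3)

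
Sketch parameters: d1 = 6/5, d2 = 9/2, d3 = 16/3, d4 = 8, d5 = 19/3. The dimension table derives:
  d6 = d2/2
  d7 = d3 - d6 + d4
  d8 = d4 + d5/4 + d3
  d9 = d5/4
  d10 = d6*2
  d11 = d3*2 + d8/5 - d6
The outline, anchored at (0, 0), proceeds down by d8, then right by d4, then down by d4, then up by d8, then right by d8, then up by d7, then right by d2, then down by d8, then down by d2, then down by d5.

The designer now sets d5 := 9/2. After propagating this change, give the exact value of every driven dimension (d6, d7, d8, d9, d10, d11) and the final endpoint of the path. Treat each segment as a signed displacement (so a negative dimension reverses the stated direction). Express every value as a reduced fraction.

Apply edit: d5 := 9/2
  d6 = d2/2 = 9/4
  d7 = d3 - d6 + d4 = 133/12
  d8 = d4 + d5/4 + d3 = 347/24
  d9 = d5/4 = 9/8
  d10 = d6*2 = 9/2
  d11 = d3*2 + d8/5 - d6 = 1357/120
Walk from origin (0, 0):
  seg 1: down by d8 = 347/24 → (0, -347/24)
  seg 2: right by d4 = 8 → (8, -347/24)
  seg 3: down by d4 = 8 → (8, -539/24)
  seg 4: up by d8 = 347/24 → (8, -8)
  seg 5: right by d8 = 347/24 → (539/24, -8)
  seg 6: up by d7 = 133/12 → (539/24, 37/12)
  seg 7: right by d2 = 9/2 → (647/24, 37/12)
  seg 8: down by d8 = 347/24 → (647/24, -91/8)
  seg 9: down by d2 = 9/2 → (647/24, -127/8)
  seg 10: down by d5 = 9/2 → (647/24, -163/8)

d6 = 9/4
d7 = 133/12
d8 = 347/24
d9 = 9/8
d10 = 9/2
d11 = 1357/120
endpoint = (647/24, -163/8)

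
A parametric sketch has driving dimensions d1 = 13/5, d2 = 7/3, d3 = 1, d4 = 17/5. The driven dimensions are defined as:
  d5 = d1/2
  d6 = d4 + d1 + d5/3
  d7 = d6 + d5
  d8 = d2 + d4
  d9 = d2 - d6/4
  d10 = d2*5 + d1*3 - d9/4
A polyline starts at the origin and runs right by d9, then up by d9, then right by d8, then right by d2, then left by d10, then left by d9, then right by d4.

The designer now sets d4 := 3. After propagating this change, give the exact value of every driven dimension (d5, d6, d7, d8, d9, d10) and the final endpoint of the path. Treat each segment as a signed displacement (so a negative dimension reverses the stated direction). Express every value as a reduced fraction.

d5 = 13/10
d6 = 181/30
d7 = 22/3
d8 = 16/3
d9 = 33/40
d10 = 1849/96
endpoint = (-275/32, 33/40)

Apply edit: d4 := 3
  d5 = d1/2 = 13/10
  d6 = d4 + d1 + d5/3 = 181/30
  d7 = d6 + d5 = 22/3
  d8 = d2 + d4 = 16/3
  d9 = d2 - d6/4 = 33/40
  d10 = d2*5 + d1*3 - d9/4 = 1849/96
Walk from origin (0, 0):
  seg 1: right by d9 = 33/40 → (33/40, 0)
  seg 2: up by d9 = 33/40 → (33/40, 33/40)
  seg 3: right by d8 = 16/3 → (739/120, 33/40)
  seg 4: right by d2 = 7/3 → (1019/120, 33/40)
  seg 5: left by d10 = 1849/96 → (-1723/160, 33/40)
  seg 6: left by d9 = 33/40 → (-371/32, 33/40)
  seg 7: right by d4 = 3 → (-275/32, 33/40)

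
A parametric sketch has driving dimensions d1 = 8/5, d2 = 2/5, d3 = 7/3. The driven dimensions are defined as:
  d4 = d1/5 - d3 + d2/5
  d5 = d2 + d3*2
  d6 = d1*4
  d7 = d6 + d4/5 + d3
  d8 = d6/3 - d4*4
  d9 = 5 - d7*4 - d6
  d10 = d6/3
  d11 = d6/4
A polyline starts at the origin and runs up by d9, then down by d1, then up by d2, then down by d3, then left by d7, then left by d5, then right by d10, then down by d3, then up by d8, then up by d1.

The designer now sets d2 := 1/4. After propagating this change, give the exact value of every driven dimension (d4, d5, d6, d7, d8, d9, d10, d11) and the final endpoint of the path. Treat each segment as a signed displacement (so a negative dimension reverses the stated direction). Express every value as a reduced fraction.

d4 = -589/300
d5 = 59/12
d6 = 32/5
d7 = 12511/1500
d8 = 749/75
d9 = -13036/375
d10 = 32/15
d11 = 8/5
endpoint = (-2781/250, -43789/1500)

Apply edit: d2 := 1/4
  d4 = d1/5 - d3 + d2/5 = -589/300
  d5 = d2 + d3*2 = 59/12
  d6 = d1*4 = 32/5
  d7 = d6 + d4/5 + d3 = 12511/1500
  d8 = d6/3 - d4*4 = 749/75
  d9 = 5 - d7*4 - d6 = -13036/375
  d10 = d6/3 = 32/15
  d11 = d6/4 = 8/5
Walk from origin (0, 0):
  seg 1: up by d9 = -13036/375 → (0, -13036/375)
  seg 2: down by d1 = 8/5 → (0, -13636/375)
  seg 3: up by d2 = 1/4 → (0, -54169/1500)
  seg 4: down by d3 = 7/3 → (0, -19223/500)
  seg 5: left by d7 = 12511/1500 → (-12511/1500, -19223/500)
  seg 6: left by d5 = 59/12 → (-9943/750, -19223/500)
  seg 7: right by d10 = 32/15 → (-2781/250, -19223/500)
  seg 8: down by d3 = 7/3 → (-2781/250, -61169/1500)
  seg 9: up by d8 = 749/75 → (-2781/250, -46189/1500)
  seg 10: up by d1 = 8/5 → (-2781/250, -43789/1500)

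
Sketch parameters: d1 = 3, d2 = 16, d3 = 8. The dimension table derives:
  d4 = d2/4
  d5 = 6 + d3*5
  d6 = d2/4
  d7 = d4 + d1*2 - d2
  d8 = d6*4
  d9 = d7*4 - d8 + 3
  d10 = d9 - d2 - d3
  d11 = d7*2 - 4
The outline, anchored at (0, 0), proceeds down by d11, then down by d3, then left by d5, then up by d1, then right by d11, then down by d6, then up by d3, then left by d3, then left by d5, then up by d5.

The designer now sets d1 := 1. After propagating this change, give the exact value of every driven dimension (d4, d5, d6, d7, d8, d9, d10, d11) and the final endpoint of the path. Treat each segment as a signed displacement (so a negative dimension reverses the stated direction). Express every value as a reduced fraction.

Apply edit: d1 := 1
  d4 = d2/4 = 4
  d5 = 6 + d3*5 = 46
  d6 = d2/4 = 4
  d7 = d4 + d1*2 - d2 = -10
  d8 = d6*4 = 16
  d9 = d7*4 - d8 + 3 = -53
  d10 = d9 - d2 - d3 = -77
  d11 = d7*2 - 4 = -24
Walk from origin (0, 0):
  seg 1: down by d11 = -24 → (0, 24)
  seg 2: down by d3 = 8 → (0, 16)
  seg 3: left by d5 = 46 → (-46, 16)
  seg 4: up by d1 = 1 → (-46, 17)
  seg 5: right by d11 = -24 → (-70, 17)
  seg 6: down by d6 = 4 → (-70, 13)
  seg 7: up by d3 = 8 → (-70, 21)
  seg 8: left by d3 = 8 → (-78, 21)
  seg 9: left by d5 = 46 → (-124, 21)
  seg 10: up by d5 = 46 → (-124, 67)

d4 = 4
d5 = 46
d6 = 4
d7 = -10
d8 = 16
d9 = -53
d10 = -77
d11 = -24
endpoint = (-124, 67)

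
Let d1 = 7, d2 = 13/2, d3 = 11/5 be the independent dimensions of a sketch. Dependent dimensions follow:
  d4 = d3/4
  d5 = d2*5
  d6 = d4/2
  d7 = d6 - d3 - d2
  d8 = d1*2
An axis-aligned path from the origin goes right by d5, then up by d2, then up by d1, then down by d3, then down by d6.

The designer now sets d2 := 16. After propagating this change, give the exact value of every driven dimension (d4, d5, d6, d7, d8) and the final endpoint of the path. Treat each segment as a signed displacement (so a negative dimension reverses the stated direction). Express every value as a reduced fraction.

Apply edit: d2 := 16
  d4 = d3/4 = 11/20
  d5 = d2*5 = 80
  d6 = d4/2 = 11/40
  d7 = d6 - d3 - d2 = -717/40
  d8 = d1*2 = 14
Walk from origin (0, 0):
  seg 1: right by d5 = 80 → (80, 0)
  seg 2: up by d2 = 16 → (80, 16)
  seg 3: up by d1 = 7 → (80, 23)
  seg 4: down by d3 = 11/5 → (80, 104/5)
  seg 5: down by d6 = 11/40 → (80, 821/40)

d4 = 11/20
d5 = 80
d6 = 11/40
d7 = -717/40
d8 = 14
endpoint = (80, 821/40)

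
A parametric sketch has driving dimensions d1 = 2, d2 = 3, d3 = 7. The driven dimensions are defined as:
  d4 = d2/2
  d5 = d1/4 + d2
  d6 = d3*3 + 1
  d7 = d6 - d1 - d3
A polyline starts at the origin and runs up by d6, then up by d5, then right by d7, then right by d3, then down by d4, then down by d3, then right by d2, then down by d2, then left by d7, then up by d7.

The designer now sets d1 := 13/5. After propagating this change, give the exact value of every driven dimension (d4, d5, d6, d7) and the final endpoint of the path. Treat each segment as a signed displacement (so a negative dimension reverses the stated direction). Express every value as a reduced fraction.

Apply edit: d1 := 13/5
  d4 = d2/2 = 3/2
  d5 = d1/4 + d2 = 73/20
  d6 = d3*3 + 1 = 22
  d7 = d6 - d1 - d3 = 62/5
Walk from origin (0, 0):
  seg 1: up by d6 = 22 → (0, 22)
  seg 2: up by d5 = 73/20 → (0, 513/20)
  seg 3: right by d7 = 62/5 → (62/5, 513/20)
  seg 4: right by d3 = 7 → (97/5, 513/20)
  seg 5: down by d4 = 3/2 → (97/5, 483/20)
  seg 6: down by d3 = 7 → (97/5, 343/20)
  seg 7: right by d2 = 3 → (112/5, 343/20)
  seg 8: down by d2 = 3 → (112/5, 283/20)
  seg 9: left by d7 = 62/5 → (10, 283/20)
  seg 10: up by d7 = 62/5 → (10, 531/20)

d4 = 3/2
d5 = 73/20
d6 = 22
d7 = 62/5
endpoint = (10, 531/20)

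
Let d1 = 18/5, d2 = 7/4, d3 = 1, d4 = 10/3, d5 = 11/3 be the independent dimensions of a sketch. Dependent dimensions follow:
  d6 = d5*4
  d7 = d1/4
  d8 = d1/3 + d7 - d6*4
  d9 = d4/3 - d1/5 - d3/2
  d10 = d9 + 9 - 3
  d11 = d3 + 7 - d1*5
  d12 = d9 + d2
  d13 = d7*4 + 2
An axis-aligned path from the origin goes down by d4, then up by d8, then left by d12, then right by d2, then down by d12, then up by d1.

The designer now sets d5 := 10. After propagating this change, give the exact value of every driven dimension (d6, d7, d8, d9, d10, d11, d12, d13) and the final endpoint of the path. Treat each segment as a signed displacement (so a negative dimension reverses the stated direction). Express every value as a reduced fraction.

Apply edit: d5 := 10
  d6 = d5*4 = 40
  d7 = d1/4 = 9/10
  d8 = d1/3 + d7 - d6*4 = -1579/10
  d9 = d4/3 - d1/5 - d3/2 = -49/450
  d10 = d9 + 9 - 3 = 2651/450
  d11 = d3 + 7 - d1*5 = -10
  d12 = d9 + d2 = 1477/900
  d13 = d7*4 + 2 = 28/5
Walk from origin (0, 0):
  seg 1: down by d4 = 10/3 → (0, -10/3)
  seg 2: up by d8 = -1579/10 → (0, -4837/30)
  seg 3: left by d12 = 1477/900 → (-1477/900, -4837/30)
  seg 4: right by d2 = 7/4 → (49/450, -4837/30)
  seg 5: down by d12 = 1477/900 → (49/450, -146587/900)
  seg 6: up by d1 = 18/5 → (49/450, -143347/900)

d6 = 40
d7 = 9/10
d8 = -1579/10
d9 = -49/450
d10 = 2651/450
d11 = -10
d12 = 1477/900
d13 = 28/5
endpoint = (49/450, -143347/900)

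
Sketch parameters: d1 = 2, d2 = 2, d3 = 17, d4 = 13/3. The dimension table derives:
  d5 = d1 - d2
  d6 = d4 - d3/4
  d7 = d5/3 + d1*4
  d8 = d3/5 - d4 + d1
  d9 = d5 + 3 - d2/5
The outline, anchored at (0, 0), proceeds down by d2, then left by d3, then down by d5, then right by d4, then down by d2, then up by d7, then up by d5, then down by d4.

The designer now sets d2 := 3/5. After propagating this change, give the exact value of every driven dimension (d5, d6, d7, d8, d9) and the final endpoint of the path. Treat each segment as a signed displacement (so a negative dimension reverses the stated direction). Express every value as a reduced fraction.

Apply edit: d2 := 3/5
  d5 = d1 - d2 = 7/5
  d6 = d4 - d3/4 = 1/12
  d7 = d5/3 + d1*4 = 127/15
  d8 = d3/5 - d4 + d1 = 16/15
  d9 = d5 + 3 - d2/5 = 107/25
Walk from origin (0, 0):
  seg 1: down by d2 = 3/5 → (0, -3/5)
  seg 2: left by d3 = 17 → (-17, -3/5)
  seg 3: down by d5 = 7/5 → (-17, -2)
  seg 4: right by d4 = 13/3 → (-38/3, -2)
  seg 5: down by d2 = 3/5 → (-38/3, -13/5)
  seg 6: up by d7 = 127/15 → (-38/3, 88/15)
  seg 7: up by d5 = 7/5 → (-38/3, 109/15)
  seg 8: down by d4 = 13/3 → (-38/3, 44/15)

d5 = 7/5
d6 = 1/12
d7 = 127/15
d8 = 16/15
d9 = 107/25
endpoint = (-38/3, 44/15)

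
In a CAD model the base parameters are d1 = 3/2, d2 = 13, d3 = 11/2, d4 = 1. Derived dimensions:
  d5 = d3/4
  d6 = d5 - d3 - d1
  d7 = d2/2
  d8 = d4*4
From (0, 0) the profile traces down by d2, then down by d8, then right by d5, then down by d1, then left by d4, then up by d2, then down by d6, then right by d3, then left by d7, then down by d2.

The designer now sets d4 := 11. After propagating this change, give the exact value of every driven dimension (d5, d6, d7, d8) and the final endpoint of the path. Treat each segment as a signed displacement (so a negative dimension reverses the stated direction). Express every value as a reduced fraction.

d5 = 11/8
d6 = -45/8
d7 = 13/2
d8 = 44
endpoint = (-85/8, -423/8)

Apply edit: d4 := 11
  d5 = d3/4 = 11/8
  d6 = d5 - d3 - d1 = -45/8
  d7 = d2/2 = 13/2
  d8 = d4*4 = 44
Walk from origin (0, 0):
  seg 1: down by d2 = 13 → (0, -13)
  seg 2: down by d8 = 44 → (0, -57)
  seg 3: right by d5 = 11/8 → (11/8, -57)
  seg 4: down by d1 = 3/2 → (11/8, -117/2)
  seg 5: left by d4 = 11 → (-77/8, -117/2)
  seg 6: up by d2 = 13 → (-77/8, -91/2)
  seg 7: down by d6 = -45/8 → (-77/8, -319/8)
  seg 8: right by d3 = 11/2 → (-33/8, -319/8)
  seg 9: left by d7 = 13/2 → (-85/8, -319/8)
  seg 10: down by d2 = 13 → (-85/8, -423/8)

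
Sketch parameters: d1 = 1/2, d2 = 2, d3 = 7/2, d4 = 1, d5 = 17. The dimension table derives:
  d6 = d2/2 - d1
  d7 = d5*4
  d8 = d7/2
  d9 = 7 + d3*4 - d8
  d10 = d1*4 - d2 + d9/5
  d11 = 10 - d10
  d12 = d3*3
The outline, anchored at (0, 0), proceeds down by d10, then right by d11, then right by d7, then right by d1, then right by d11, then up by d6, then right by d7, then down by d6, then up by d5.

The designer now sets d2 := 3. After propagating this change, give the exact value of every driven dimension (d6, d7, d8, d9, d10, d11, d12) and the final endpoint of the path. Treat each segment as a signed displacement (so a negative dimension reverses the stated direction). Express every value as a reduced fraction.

Apply edit: d2 := 3
  d6 = d2/2 - d1 = 1
  d7 = d5*4 = 68
  d8 = d7/2 = 34
  d9 = 7 + d3*4 - d8 = -13
  d10 = d1*4 - d2 + d9/5 = -18/5
  d11 = 10 - d10 = 68/5
  d12 = d3*3 = 21/2
Walk from origin (0, 0):
  seg 1: down by d10 = -18/5 → (0, 18/5)
  seg 2: right by d11 = 68/5 → (68/5, 18/5)
  seg 3: right by d7 = 68 → (408/5, 18/5)
  seg 4: right by d1 = 1/2 → (821/10, 18/5)
  seg 5: right by d11 = 68/5 → (957/10, 18/5)
  seg 6: up by d6 = 1 → (957/10, 23/5)
  seg 7: right by d7 = 68 → (1637/10, 23/5)
  seg 8: down by d6 = 1 → (1637/10, 18/5)
  seg 9: up by d5 = 17 → (1637/10, 103/5)

d6 = 1
d7 = 68
d8 = 34
d9 = -13
d10 = -18/5
d11 = 68/5
d12 = 21/2
endpoint = (1637/10, 103/5)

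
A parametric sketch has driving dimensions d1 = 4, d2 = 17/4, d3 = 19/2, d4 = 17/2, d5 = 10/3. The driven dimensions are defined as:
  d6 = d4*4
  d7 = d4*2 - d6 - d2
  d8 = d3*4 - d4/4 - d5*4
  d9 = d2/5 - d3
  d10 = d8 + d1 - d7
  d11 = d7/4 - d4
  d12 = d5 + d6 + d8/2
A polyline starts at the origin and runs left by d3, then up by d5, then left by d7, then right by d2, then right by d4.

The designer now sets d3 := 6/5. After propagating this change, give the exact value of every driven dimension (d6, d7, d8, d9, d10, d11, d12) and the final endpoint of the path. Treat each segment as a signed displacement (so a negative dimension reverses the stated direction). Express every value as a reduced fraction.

Apply edit: d3 := 6/5
  d6 = d4*4 = 34
  d7 = d4*2 - d6 - d2 = -85/4
  d8 = d3*4 - d4/4 - d5*4 = -1279/120
  d9 = d2/5 - d3 = -7/20
  d10 = d8 + d1 - d7 = 1751/120
  d11 = d7/4 - d4 = -221/16
  d12 = d5 + d6 + d8/2 = 7681/240
Walk from origin (0, 0):
  seg 1: left by d3 = 6/5 → (-6/5, 0)
  seg 2: up by d5 = 10/3 → (-6/5, 10/3)
  seg 3: left by d7 = -85/4 → (401/20, 10/3)
  seg 4: right by d2 = 17/4 → (243/10, 10/3)
  seg 5: right by d4 = 17/2 → (164/5, 10/3)

d6 = 34
d7 = -85/4
d8 = -1279/120
d9 = -7/20
d10 = 1751/120
d11 = -221/16
d12 = 7681/240
endpoint = (164/5, 10/3)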